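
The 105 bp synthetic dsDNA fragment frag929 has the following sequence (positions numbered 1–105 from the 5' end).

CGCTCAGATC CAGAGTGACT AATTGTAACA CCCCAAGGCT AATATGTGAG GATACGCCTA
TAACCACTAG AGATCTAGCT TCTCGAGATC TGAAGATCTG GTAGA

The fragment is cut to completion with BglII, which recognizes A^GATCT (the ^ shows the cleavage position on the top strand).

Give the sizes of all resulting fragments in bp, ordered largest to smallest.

BglII sites (AGATCT) start at positions 71, 86, 94.
BglII cuts after the first base of each site, so after positions 71, 86, 94.
Linear molecule, 3 cuts → 4 fragments:
  1–71 → 71 bp
  72–86 → 15 bp
  87–94 → 8 bp
  95–105 → 11 bp
Sorted largest to smallest: 71, 15, 11, 8 bp.

71, 15, 11, 8 bp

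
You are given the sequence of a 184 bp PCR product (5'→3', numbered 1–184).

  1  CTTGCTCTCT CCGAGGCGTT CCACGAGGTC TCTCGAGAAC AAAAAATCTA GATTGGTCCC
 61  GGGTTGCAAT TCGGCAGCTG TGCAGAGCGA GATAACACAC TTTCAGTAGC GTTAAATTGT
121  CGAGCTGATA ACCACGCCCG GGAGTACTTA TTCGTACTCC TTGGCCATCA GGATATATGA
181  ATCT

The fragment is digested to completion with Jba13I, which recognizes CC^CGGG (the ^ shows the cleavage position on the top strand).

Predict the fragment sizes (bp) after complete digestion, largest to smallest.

Jba13I sites (CCCGGG) start at positions 58, 137.
Jba13I cuts after base 2 of each site, so after positions 59, 138.
Linear molecule, 2 cuts → 3 fragments:
  1–59 → 59 bp
  60–138 → 79 bp
  139–184 → 46 bp
Sorted largest to smallest: 79, 59, 46 bp.

79, 59, 46 bp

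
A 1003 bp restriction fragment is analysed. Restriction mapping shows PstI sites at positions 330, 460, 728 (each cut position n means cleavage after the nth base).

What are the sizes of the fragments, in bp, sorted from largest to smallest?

330, 275, 268, 130 bp

Linear molecule, 3 cuts → 4 fragments:
  330 − 0 = 330 bp
  460 − 330 = 130 bp
  728 − 460 = 268 bp
  1003 − 728 = 275 bp
Sorted largest to smallest: 330, 275, 268, 130 bp.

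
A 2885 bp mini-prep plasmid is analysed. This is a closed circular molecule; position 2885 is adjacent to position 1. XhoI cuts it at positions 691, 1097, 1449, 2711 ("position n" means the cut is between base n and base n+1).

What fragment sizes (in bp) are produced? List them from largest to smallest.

1262, 865, 406, 352 bp

Circular molecule, 4 cuts → 4 fragments:
  1097 − 691 = 406 bp
  1449 − 1097 = 352 bp
  2711 − 1449 = 1262 bp
  wrap: 2885 − 2711 + 691 = 865 bp
Sorted largest to smallest: 1262, 865, 406, 352 bp.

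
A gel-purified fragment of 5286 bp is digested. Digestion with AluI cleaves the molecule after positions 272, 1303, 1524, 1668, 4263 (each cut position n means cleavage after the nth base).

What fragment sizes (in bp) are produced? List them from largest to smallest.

2595, 1031, 1023, 272, 221, 144 bp

Linear molecule, 5 cuts → 6 fragments:
  272 − 0 = 272 bp
  1303 − 272 = 1031 bp
  1524 − 1303 = 221 bp
  1668 − 1524 = 144 bp
  4263 − 1668 = 2595 bp
  5286 − 4263 = 1023 bp
Sorted largest to smallest: 2595, 1031, 1023, 272, 221, 144 bp.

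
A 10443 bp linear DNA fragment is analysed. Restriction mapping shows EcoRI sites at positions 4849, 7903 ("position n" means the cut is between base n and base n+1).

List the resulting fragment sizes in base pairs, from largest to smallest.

Linear molecule, 2 cuts → 3 fragments:
  4849 − 0 = 4849 bp
  7903 − 4849 = 3054 bp
  10443 − 7903 = 2540 bp
Sorted largest to smallest: 4849, 3054, 2540 bp.

4849, 3054, 2540 bp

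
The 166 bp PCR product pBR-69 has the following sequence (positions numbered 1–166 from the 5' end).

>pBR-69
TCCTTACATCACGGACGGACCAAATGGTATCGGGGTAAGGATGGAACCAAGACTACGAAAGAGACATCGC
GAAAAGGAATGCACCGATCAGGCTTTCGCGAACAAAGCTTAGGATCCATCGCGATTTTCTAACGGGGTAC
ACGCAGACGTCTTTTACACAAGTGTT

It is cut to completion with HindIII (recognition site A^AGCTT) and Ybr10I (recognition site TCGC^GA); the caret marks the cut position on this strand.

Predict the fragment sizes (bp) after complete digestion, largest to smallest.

The HindIII site (AAGCTT) starts at position 105.
HindIII cuts after the first base of each site, so after position 105.
Ybr10I sites (TCGCGA) start at positions 67, 96, 119.
Ybr10I cuts after base 4 of each site, so after positions 70, 99, 122.
Combined cut positions: 70, 99, 105, 122.
Linear molecule, 4 cuts → 5 fragments:
  1–70 → 70 bp
  71–99 → 29 bp
  100–105 → 6 bp
  106–122 → 17 bp
  123–166 → 44 bp
Sorted largest to smallest: 70, 44, 29, 17, 6 bp.

70, 44, 29, 17, 6 bp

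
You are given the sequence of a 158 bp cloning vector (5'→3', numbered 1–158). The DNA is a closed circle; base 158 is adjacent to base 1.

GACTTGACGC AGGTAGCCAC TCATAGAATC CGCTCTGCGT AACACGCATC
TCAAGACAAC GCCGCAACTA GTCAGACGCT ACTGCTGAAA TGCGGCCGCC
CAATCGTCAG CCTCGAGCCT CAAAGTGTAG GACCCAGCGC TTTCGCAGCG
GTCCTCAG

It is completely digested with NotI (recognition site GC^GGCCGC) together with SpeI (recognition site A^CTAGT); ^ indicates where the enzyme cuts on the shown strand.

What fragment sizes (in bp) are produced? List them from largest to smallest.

132, 26 bp

The NotI site (GCGGCCGC) starts at position 92.
NotI cuts after base 2 of each site, so after position 93.
The SpeI site (ACTAGT) starts at position 67.
SpeI cuts after the first base of each site, so after position 67.
Combined cut positions: 67, 93.
Circular molecule, 2 cuts → 2 fragments:
  68–93 → 26 bp
  94–158 then 1–67 → 65 + 67 = 132 bp
Sorted largest to smallest: 132, 26 bp.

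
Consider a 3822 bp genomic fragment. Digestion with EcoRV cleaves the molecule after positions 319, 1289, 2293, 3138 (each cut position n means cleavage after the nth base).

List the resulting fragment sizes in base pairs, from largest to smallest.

1004, 970, 845, 684, 319 bp

Linear molecule, 4 cuts → 5 fragments:
  319 − 0 = 319 bp
  1289 − 319 = 970 bp
  2293 − 1289 = 1004 bp
  3138 − 2293 = 845 bp
  3822 − 3138 = 684 bp
Sorted largest to smallest: 1004, 970, 845, 684, 319 bp.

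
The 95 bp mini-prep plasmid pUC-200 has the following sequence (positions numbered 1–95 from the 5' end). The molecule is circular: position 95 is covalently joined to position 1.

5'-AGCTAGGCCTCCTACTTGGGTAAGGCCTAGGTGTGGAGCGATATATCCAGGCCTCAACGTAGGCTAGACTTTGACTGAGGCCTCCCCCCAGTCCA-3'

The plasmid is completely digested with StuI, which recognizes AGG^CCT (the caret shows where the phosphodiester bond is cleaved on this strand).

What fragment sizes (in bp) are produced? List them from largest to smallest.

StuI sites (AGGCCT) start at positions 5, 23, 49, 78.
StuI cuts after base 3 of each site, so after positions 7, 25, 51, 80.
Circular molecule, 4 cuts → 4 fragments:
  8–25 → 18 bp
  26–51 → 26 bp
  52–80 → 29 bp
  81–95 then 1–7 → 15 + 7 = 22 bp
Sorted largest to smallest: 29, 26, 22, 18 bp.

29, 26, 22, 18 bp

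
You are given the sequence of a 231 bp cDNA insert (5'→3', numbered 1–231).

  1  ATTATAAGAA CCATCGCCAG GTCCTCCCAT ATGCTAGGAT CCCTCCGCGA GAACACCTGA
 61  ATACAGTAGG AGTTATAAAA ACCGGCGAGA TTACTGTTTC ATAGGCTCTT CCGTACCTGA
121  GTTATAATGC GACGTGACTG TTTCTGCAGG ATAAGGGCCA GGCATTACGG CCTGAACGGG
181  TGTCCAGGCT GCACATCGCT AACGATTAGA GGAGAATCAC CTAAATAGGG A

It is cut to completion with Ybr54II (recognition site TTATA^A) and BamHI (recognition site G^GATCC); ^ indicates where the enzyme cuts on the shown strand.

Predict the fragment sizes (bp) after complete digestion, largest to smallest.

Ybr54II sites (TTATAA) start at positions 2, 73, 122.
Ybr54II cuts after base 5 of each site (before the last base), so after positions 6, 77, 126.
The BamHI site (GGATCC) starts at position 37.
BamHI cuts after the first base of each site, so after position 37.
Combined cut positions: 6, 37, 77, 126.
Linear molecule, 4 cuts → 5 fragments:
  1–6 → 6 bp
  7–37 → 31 bp
  38–77 → 40 bp
  78–126 → 49 bp
  127–231 → 105 bp
Sorted largest to smallest: 105, 49, 40, 31, 6 bp.

105, 49, 40, 31, 6 bp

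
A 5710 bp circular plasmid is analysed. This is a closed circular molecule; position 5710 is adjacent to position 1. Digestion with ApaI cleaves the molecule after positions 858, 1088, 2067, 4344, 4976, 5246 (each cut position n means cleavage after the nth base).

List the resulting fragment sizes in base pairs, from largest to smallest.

2277, 1322, 979, 632, 270, 230 bp

Circular molecule, 6 cuts → 6 fragments:
  1088 − 858 = 230 bp
  2067 − 1088 = 979 bp
  4344 − 2067 = 2277 bp
  4976 − 4344 = 632 bp
  5246 − 4976 = 270 bp
  wrap: 5710 − 5246 + 858 = 1322 bp
Sorted largest to smallest: 2277, 1322, 979, 632, 270, 230 bp.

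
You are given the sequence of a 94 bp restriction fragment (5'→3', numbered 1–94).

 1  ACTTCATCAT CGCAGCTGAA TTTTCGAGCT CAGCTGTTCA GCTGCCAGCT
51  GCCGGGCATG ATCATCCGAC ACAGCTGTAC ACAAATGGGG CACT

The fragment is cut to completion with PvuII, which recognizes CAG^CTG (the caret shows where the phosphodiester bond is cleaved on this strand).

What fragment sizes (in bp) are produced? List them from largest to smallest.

26, 20, 18, 15, 8, 7 bp

PvuII sites (CAGCTG) start at positions 13, 31, 39, 46, 72.
PvuII cuts after base 3 of each site, so after positions 15, 33, 41, 48, 74.
Linear molecule, 5 cuts → 6 fragments:
  1–15 → 15 bp
  16–33 → 18 bp
  34–41 → 8 bp
  42–48 → 7 bp
  49–74 → 26 bp
  75–94 → 20 bp
Sorted largest to smallest: 26, 20, 18, 15, 8, 7 bp.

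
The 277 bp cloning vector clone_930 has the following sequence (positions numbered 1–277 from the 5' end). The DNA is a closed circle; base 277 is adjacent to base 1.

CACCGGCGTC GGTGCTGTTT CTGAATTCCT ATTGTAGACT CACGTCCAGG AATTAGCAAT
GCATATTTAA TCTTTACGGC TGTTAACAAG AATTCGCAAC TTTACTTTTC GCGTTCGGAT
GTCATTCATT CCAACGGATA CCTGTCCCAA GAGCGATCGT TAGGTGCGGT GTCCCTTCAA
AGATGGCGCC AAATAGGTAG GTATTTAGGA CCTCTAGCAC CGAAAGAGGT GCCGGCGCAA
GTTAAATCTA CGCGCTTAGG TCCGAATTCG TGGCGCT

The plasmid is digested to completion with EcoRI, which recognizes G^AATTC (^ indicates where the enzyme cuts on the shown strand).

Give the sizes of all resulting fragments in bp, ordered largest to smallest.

EcoRI sites (GAATTC) start at positions 23, 90, 264.
EcoRI cuts after the first base of each site, so after positions 23, 90, 264.
Circular molecule, 3 cuts → 3 fragments:
  24–90 → 67 bp
  91–264 → 174 bp
  265–277 then 1–23 → 13 + 23 = 36 bp
Sorted largest to smallest: 174, 67, 36 bp.

174, 67, 36 bp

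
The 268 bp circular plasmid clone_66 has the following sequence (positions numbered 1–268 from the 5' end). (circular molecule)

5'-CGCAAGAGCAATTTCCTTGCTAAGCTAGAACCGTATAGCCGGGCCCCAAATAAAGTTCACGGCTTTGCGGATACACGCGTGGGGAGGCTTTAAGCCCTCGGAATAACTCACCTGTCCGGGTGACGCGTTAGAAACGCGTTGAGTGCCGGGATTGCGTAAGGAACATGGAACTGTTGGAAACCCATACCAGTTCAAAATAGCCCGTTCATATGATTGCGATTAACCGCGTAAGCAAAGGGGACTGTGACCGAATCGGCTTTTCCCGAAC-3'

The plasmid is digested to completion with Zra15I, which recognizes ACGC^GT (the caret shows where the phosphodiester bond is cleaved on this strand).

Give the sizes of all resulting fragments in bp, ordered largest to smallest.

209, 48, 11 bp

Zra15I sites (ACGCGT) start at positions 75, 123, 134.
Zra15I cuts after base 4 of each site, so after positions 78, 126, 137.
Circular molecule, 3 cuts → 3 fragments:
  79–126 → 48 bp
  127–137 → 11 bp
  138–268 then 1–78 → 131 + 78 = 209 bp
Sorted largest to smallest: 209, 48, 11 bp.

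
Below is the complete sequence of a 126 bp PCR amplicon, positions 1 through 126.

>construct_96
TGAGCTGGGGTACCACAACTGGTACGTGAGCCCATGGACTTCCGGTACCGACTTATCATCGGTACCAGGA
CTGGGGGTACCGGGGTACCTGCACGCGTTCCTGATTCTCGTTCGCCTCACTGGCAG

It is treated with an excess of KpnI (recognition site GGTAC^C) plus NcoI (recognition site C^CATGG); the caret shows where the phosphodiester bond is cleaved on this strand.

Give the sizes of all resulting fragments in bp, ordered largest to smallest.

38, 19, 17, 16, 15, 13, 8 bp

KpnI sites (GGTACC) start at positions 9, 44, 61, 76, 84.
KpnI cuts after base 5 of each site (before the last base), so after positions 13, 48, 65, 80, 88.
The NcoI site (CCATGG) starts at position 32.
NcoI cuts after the first base of each site, so after position 32.
Combined cut positions: 13, 32, 48, 65, 80, 88.
Linear molecule, 6 cuts → 7 fragments:
  1–13 → 13 bp
  14–32 → 19 bp
  33–48 → 16 bp
  49–65 → 17 bp
  66–80 → 15 bp
  81–88 → 8 bp
  89–126 → 38 bp
Sorted largest to smallest: 38, 19, 17, 16, 15, 13, 8 bp.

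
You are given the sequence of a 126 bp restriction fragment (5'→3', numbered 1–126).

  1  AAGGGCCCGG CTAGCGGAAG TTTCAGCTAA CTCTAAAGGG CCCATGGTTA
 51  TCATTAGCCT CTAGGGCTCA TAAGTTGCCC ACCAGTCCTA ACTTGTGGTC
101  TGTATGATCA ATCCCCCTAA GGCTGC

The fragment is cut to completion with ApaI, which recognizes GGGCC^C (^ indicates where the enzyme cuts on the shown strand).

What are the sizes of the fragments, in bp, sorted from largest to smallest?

84, 35, 7 bp

ApaI sites (GGGCCC) start at positions 3, 38.
ApaI cuts after base 5 of each site (before the last base), so after positions 7, 42.
Linear molecule, 2 cuts → 3 fragments:
  1–7 → 7 bp
  8–42 → 35 bp
  43–126 → 84 bp
Sorted largest to smallest: 84, 35, 7 bp.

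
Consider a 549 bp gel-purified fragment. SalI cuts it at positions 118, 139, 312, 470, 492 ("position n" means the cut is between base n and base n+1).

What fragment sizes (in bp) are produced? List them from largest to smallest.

173, 158, 118, 57, 22, 21 bp

Linear molecule, 5 cuts → 6 fragments:
  118 − 0 = 118 bp
  139 − 118 = 21 bp
  312 − 139 = 173 bp
  470 − 312 = 158 bp
  492 − 470 = 22 bp
  549 − 492 = 57 bp
Sorted largest to smallest: 173, 158, 118, 57, 22, 21 bp.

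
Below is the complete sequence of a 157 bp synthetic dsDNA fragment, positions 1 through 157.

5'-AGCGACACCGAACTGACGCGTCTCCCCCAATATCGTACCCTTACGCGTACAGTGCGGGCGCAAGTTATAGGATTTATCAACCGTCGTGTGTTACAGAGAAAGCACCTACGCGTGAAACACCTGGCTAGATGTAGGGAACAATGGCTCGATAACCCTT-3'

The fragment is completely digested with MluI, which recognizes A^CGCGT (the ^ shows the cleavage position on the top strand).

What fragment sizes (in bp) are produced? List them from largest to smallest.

MluI sites (ACGCGT) start at positions 16, 43, 108.
MluI cuts after the first base of each site, so after positions 16, 43, 108.
Linear molecule, 3 cuts → 4 fragments:
  1–16 → 16 bp
  17–43 → 27 bp
  44–108 → 65 bp
  109–157 → 49 bp
Sorted largest to smallest: 65, 49, 27, 16 bp.

65, 49, 27, 16 bp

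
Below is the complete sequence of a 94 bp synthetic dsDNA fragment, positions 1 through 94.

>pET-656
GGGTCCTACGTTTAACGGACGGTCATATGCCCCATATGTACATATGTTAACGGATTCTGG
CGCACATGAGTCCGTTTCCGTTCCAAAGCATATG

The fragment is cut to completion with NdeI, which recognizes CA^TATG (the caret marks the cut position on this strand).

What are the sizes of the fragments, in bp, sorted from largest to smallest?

48, 25, 9, 8, 4 bp

NdeI sites (CATATG) start at positions 24, 33, 41, 89.
NdeI cuts after base 2 of each site, so after positions 25, 34, 42, 90.
Linear molecule, 4 cuts → 5 fragments:
  1–25 → 25 bp
  26–34 → 9 bp
  35–42 → 8 bp
  43–90 → 48 bp
  91–94 → 4 bp
Sorted largest to smallest: 48, 25, 9, 8, 4 bp.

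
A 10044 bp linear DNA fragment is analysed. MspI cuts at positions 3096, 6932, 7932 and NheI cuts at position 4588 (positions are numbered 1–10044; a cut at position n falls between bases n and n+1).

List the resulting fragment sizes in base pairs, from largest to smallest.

3096, 2344, 2112, 1492, 1000 bp

Combined cut positions (sorted): 3096, 4588, 6932, 7932.
Linear molecule, 4 cuts → 5 fragments:
  3096 − 0 = 3096 bp
  4588 − 3096 = 1492 bp
  6932 − 4588 = 2344 bp
  7932 − 6932 = 1000 bp
  10044 − 7932 = 2112 bp
Sorted largest to smallest: 3096, 2344, 2112, 1492, 1000 bp.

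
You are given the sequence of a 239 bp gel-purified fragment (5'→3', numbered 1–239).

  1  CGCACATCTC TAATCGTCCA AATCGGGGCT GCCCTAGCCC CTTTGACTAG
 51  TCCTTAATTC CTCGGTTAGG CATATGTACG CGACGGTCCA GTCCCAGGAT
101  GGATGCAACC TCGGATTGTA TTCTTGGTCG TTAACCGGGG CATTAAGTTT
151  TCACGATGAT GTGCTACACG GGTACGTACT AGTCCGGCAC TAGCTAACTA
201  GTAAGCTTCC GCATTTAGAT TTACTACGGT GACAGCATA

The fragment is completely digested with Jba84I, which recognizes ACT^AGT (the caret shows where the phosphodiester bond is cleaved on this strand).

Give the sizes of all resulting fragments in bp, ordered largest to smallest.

Jba84I sites (ACTAGT) start at positions 46, 178, 197.
Jba84I cuts after base 3 of each site, so after positions 48, 180, 199.
Linear molecule, 3 cuts → 4 fragments:
  1–48 → 48 bp
  49–180 → 132 bp
  181–199 → 19 bp
  200–239 → 40 bp
Sorted largest to smallest: 132, 48, 40, 19 bp.

132, 48, 40, 19 bp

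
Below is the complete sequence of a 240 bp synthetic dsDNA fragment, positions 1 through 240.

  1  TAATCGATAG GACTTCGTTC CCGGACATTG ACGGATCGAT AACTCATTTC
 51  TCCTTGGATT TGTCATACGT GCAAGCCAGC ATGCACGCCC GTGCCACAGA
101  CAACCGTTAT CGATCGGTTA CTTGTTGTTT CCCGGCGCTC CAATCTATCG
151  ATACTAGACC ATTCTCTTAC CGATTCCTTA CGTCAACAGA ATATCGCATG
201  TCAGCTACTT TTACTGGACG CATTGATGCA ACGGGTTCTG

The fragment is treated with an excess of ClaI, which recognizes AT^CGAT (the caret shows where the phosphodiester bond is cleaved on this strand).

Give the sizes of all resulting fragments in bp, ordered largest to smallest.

ClaI sites (ATCGAT) start at positions 3, 35, 109, 147.
ClaI cuts after base 2 of each site, so after positions 4, 36, 110, 148.
Linear molecule, 4 cuts → 5 fragments:
  1–4 → 4 bp
  5–36 → 32 bp
  37–110 → 74 bp
  111–148 → 38 bp
  149–240 → 92 bp
Sorted largest to smallest: 92, 74, 38, 32, 4 bp.

92, 74, 38, 32, 4 bp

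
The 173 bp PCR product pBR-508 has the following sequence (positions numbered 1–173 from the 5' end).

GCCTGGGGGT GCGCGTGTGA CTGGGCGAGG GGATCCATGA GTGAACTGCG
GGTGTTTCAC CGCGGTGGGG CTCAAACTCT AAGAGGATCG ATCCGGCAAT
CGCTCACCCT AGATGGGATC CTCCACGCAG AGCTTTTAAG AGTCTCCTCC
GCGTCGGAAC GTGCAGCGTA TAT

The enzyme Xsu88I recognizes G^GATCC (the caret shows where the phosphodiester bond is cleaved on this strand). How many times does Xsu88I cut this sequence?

GGATCC occurs starting at positions 31, 116.
Xsu88I cuts at 2 sites.

2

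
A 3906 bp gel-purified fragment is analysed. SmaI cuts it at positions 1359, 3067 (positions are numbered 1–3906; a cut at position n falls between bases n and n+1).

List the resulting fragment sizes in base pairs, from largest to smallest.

1708, 1359, 839 bp

Linear molecule, 2 cuts → 3 fragments:
  1359 − 0 = 1359 bp
  3067 − 1359 = 1708 bp
  3906 − 3067 = 839 bp
Sorted largest to smallest: 1708, 1359, 839 bp.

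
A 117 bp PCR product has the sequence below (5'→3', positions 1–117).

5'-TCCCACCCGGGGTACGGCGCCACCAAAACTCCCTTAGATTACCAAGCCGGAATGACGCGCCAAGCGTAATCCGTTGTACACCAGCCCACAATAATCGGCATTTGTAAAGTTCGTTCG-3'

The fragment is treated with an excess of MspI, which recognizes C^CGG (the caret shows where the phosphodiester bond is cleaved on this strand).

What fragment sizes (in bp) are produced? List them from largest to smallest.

70, 40, 7 bp

MspI sites (CCGG) start at positions 7, 47.
MspI cuts after the first base of each site, so after positions 7, 47.
Linear molecule, 2 cuts → 3 fragments:
  1–7 → 7 bp
  8–47 → 40 bp
  48–117 → 70 bp
Sorted largest to smallest: 70, 40, 7 bp.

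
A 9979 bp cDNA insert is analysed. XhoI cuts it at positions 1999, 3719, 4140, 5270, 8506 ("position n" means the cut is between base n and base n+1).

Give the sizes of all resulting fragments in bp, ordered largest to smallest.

3236, 1999, 1720, 1473, 1130, 421 bp

Linear molecule, 5 cuts → 6 fragments:
  1999 − 0 = 1999 bp
  3719 − 1999 = 1720 bp
  4140 − 3719 = 421 bp
  5270 − 4140 = 1130 bp
  8506 − 5270 = 3236 bp
  9979 − 8506 = 1473 bp
Sorted largest to smallest: 3236, 1999, 1720, 1473, 1130, 421 bp.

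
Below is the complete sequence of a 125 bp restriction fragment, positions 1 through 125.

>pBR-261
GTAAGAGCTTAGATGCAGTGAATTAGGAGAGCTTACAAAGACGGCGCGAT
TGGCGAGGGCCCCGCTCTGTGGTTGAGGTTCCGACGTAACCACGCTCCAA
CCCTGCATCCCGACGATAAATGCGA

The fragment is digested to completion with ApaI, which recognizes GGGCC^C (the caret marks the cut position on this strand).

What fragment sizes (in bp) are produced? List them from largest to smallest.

The ApaI site (GGGCCC) starts at position 57.
ApaI cuts after base 5 of each site (before the last base), so after position 61.
Linear molecule, 1 cut → 2 fragments:
  1–61 → 61 bp
  62–125 → 64 bp
Sorted largest to smallest: 64, 61 bp.

64, 61 bp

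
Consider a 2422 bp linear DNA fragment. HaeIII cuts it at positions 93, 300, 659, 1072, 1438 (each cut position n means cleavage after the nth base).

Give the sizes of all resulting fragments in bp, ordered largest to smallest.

984, 413, 366, 359, 207, 93 bp

Linear molecule, 5 cuts → 6 fragments:
  93 − 0 = 93 bp
  300 − 93 = 207 bp
  659 − 300 = 359 bp
  1072 − 659 = 413 bp
  1438 − 1072 = 366 bp
  2422 − 1438 = 984 bp
Sorted largest to smallest: 984, 413, 366, 359, 207, 93 bp.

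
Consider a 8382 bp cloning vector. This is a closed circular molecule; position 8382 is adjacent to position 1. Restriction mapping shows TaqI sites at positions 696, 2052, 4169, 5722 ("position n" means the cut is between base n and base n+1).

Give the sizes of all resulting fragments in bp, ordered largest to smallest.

3356, 2117, 1553, 1356 bp

Circular molecule, 4 cuts → 4 fragments:
  2052 − 696 = 1356 bp
  4169 − 2052 = 2117 bp
  5722 − 4169 = 1553 bp
  wrap: 8382 − 5722 + 696 = 3356 bp
Sorted largest to smallest: 3356, 2117, 1553, 1356 bp.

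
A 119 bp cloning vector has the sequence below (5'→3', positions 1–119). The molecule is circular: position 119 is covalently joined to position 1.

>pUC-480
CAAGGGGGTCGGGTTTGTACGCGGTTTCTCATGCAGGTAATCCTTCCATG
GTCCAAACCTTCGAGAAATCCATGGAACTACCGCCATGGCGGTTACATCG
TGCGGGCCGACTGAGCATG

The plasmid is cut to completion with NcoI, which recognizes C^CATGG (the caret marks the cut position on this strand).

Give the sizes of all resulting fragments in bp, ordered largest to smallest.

81, 24, 14 bp

NcoI sites (CCATGG) start at positions 46, 70, 84.
NcoI cuts after the first base of each site, so after positions 46, 70, 84.
Circular molecule, 3 cuts → 3 fragments:
  47–70 → 24 bp
  71–84 → 14 bp
  85–119 then 1–46 → 35 + 46 = 81 bp
Sorted largest to smallest: 81, 24, 14 bp.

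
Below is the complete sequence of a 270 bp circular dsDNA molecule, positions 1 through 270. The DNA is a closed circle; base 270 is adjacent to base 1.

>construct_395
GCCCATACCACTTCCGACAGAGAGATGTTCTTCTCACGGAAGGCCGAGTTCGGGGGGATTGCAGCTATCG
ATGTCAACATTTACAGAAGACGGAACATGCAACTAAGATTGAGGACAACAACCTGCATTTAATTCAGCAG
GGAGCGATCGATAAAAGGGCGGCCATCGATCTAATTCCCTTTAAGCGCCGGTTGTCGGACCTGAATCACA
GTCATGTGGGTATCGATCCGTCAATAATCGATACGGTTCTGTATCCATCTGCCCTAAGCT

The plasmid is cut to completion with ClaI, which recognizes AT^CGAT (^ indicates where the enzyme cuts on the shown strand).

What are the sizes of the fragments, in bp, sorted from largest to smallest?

100, 80, 57, 18, 15 bp

ClaI sites (ATCGAT) start at positions 67, 147, 165, 222, 237.
ClaI cuts after base 2 of each site, so after positions 68, 148, 166, 223, 238.
Circular molecule, 5 cuts → 5 fragments:
  69–148 → 80 bp
  149–166 → 18 bp
  167–223 → 57 bp
  224–238 → 15 bp
  239–270 then 1–68 → 32 + 68 = 100 bp
Sorted largest to smallest: 100, 80, 57, 18, 15 bp.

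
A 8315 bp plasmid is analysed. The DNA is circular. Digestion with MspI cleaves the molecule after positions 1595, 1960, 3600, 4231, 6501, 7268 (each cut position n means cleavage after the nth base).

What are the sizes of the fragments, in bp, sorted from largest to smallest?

Circular molecule, 6 cuts → 6 fragments:
  1960 − 1595 = 365 bp
  3600 − 1960 = 1640 bp
  4231 − 3600 = 631 bp
  6501 − 4231 = 2270 bp
  7268 − 6501 = 767 bp
  wrap: 8315 − 7268 + 1595 = 2642 bp
Sorted largest to smallest: 2642, 2270, 1640, 767, 631, 365 bp.

2642, 2270, 1640, 767, 631, 365 bp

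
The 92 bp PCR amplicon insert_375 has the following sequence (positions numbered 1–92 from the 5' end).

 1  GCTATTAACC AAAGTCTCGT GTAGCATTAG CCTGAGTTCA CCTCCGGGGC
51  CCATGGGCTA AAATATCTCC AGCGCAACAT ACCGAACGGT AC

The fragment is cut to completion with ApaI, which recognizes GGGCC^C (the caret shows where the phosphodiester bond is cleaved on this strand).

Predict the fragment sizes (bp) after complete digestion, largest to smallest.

51, 41 bp

The ApaI site (GGGCCC) starts at position 47.
ApaI cuts after base 5 of each site (before the last base), so after position 51.
Linear molecule, 1 cut → 2 fragments:
  1–51 → 51 bp
  52–92 → 41 bp
Sorted largest to smallest: 51, 41 bp.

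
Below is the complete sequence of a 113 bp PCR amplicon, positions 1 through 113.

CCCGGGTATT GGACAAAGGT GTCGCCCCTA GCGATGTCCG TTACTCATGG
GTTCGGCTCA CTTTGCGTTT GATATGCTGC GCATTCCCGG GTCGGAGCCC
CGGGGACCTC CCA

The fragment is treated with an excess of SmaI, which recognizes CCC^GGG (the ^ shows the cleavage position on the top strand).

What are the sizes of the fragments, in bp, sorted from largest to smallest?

SmaI sites (CCCGGG) start at positions 1, 86, 99.
SmaI cuts after base 3 of each site, so after positions 3, 88, 101.
Linear molecule, 3 cuts → 4 fragments:
  1–3 → 3 bp
  4–88 → 85 bp
  89–101 → 13 bp
  102–113 → 12 bp
Sorted largest to smallest: 85, 13, 12, 3 bp.

85, 13, 12, 3 bp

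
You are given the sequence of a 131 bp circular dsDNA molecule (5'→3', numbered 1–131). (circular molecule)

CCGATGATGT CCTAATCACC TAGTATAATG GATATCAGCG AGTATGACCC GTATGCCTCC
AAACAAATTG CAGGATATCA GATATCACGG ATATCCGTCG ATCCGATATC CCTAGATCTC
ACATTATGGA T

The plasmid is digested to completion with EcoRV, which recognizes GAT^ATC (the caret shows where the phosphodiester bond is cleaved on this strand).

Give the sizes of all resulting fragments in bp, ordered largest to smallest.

57, 43, 15, 9, 7 bp

EcoRV sites (GATATC) start at positions 31, 74, 81, 90, 105.
EcoRV cuts after base 3 of each site, so after positions 33, 76, 83, 92, 107.
Circular molecule, 5 cuts → 5 fragments:
  34–76 → 43 bp
  77–83 → 7 bp
  84–92 → 9 bp
  93–107 → 15 bp
  108–131 then 1–33 → 24 + 33 = 57 bp
Sorted largest to smallest: 57, 43, 15, 9, 7 bp.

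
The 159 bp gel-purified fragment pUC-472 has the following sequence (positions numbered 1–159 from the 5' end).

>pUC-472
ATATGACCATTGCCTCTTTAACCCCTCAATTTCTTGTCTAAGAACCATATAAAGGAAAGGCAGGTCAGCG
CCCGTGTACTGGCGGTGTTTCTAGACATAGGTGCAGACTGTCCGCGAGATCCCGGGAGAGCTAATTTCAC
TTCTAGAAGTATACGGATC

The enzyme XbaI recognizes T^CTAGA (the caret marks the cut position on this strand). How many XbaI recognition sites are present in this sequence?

2

TCTAGA occurs starting at positions 90, 142.
XbaI cuts at 2 sites.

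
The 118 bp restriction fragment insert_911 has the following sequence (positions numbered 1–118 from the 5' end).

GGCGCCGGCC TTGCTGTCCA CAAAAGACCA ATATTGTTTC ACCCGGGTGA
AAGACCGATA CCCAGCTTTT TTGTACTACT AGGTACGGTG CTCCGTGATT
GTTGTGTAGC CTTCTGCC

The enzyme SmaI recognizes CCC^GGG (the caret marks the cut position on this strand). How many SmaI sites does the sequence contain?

CCCGGG occurs starting at position 42.
SmaI cuts at 1 site.

1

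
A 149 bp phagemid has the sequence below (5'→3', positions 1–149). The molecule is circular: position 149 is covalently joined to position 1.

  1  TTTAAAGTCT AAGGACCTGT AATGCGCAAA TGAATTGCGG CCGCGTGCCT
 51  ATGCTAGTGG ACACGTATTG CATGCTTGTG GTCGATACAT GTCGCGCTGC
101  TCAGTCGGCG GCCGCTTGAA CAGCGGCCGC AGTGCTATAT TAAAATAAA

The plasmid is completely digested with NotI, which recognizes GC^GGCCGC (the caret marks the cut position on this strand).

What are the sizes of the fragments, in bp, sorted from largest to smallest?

NotI sites (GCGGCCGC) start at positions 37, 108, 123.
NotI cuts after base 2 of each site, so after positions 38, 109, 124.
Circular molecule, 3 cuts → 3 fragments:
  39–109 → 71 bp
  110–124 → 15 bp
  125–149 then 1–38 → 25 + 38 = 63 bp
Sorted largest to smallest: 71, 63, 15 bp.

71, 63, 15 bp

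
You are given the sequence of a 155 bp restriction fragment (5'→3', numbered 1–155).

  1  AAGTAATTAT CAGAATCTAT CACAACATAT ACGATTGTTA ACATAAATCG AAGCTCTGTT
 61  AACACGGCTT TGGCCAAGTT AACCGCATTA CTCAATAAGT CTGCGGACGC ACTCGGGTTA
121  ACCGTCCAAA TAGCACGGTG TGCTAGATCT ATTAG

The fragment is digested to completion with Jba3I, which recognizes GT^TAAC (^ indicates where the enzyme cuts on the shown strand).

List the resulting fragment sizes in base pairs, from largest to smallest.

39, 38, 37, 21, 20 bp

Jba3I sites (GTTAAC) start at positions 37, 58, 78, 117.
Jba3I cuts after base 2 of each site, so after positions 38, 59, 79, 118.
Linear molecule, 4 cuts → 5 fragments:
  1–38 → 38 bp
  39–59 → 21 bp
  60–79 → 20 bp
  80–118 → 39 bp
  119–155 → 37 bp
Sorted largest to smallest: 39, 38, 37, 21, 20 bp.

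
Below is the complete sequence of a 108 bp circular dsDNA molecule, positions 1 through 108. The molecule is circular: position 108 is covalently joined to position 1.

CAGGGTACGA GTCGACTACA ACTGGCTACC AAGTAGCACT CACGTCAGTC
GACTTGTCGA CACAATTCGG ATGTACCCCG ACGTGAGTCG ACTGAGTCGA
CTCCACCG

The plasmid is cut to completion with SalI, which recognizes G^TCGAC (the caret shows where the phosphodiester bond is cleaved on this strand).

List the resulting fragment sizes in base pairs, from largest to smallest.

37, 31, 23, 9, 8 bp

SalI sites (GTCGAC) start at positions 11, 48, 56, 87, 96.
SalI cuts after the first base of each site, so after positions 11, 48, 56, 87, 96.
Circular molecule, 5 cuts → 5 fragments:
  12–48 → 37 bp
  49–56 → 8 bp
  57–87 → 31 bp
  88–96 → 9 bp
  97–108 then 1–11 → 12 + 11 = 23 bp
Sorted largest to smallest: 37, 31, 23, 9, 8 bp.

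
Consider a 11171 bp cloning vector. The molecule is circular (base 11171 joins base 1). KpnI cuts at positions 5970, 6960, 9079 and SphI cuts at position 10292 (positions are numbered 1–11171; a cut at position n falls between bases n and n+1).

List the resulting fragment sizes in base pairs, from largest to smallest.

6849, 2119, 1213, 990 bp

Combined cut positions (sorted): 5970, 6960, 9079, 10292.
Circular molecule, 4 cuts → 4 fragments:
  6960 − 5970 = 990 bp
  9079 − 6960 = 2119 bp
  10292 − 9079 = 1213 bp
  wrap: 11171 − 10292 + 5970 = 6849 bp
Sorted largest to smallest: 6849, 2119, 1213, 990 bp.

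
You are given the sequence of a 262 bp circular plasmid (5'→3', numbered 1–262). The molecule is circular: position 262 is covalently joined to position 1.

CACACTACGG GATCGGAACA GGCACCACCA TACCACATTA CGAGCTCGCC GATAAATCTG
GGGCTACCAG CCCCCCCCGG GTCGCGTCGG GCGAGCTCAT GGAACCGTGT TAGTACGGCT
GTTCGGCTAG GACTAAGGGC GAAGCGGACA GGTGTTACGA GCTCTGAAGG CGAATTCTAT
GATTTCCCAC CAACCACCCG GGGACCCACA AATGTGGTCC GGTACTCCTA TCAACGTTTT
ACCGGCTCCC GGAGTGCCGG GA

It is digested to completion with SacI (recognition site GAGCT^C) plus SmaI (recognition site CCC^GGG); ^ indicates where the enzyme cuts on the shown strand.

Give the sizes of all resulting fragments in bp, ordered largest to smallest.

SacI sites (GAGCTC) start at positions 42, 93, 159.
SacI cuts after base 5 of each site (before the last base), so after positions 46, 97, 163.
SmaI sites (CCCGGG) start at positions 76, 197.
SmaI cuts after base 3 of each site, so after positions 78, 199.
Combined cut positions: 46, 78, 97, 163, 199.
Circular molecule, 5 cuts → 5 fragments:
  47–78 → 32 bp
  79–97 → 19 bp
  98–163 → 66 bp
  164–199 → 36 bp
  200–262 then 1–46 → 63 + 46 = 109 bp
Sorted largest to smallest: 109, 66, 36, 32, 19 bp.

109, 66, 36, 32, 19 bp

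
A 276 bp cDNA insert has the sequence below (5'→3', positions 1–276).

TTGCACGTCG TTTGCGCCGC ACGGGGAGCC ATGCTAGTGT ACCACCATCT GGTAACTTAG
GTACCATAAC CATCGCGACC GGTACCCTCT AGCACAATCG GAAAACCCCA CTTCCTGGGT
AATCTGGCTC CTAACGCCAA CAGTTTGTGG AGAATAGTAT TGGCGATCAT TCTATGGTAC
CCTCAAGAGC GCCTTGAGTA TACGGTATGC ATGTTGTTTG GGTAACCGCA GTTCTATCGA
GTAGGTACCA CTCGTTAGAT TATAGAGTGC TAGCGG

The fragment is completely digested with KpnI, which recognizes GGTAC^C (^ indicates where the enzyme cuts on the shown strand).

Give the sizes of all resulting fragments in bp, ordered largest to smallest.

KpnI sites (GGTACC) start at positions 60, 81, 176, 244.
KpnI cuts after base 5 of each site (before the last base), so after positions 64, 85, 180, 248.
Linear molecule, 4 cuts → 5 fragments:
  1–64 → 64 bp
  65–85 → 21 bp
  86–180 → 95 bp
  181–248 → 68 bp
  249–276 → 28 bp
Sorted largest to smallest: 95, 68, 64, 28, 21 bp.

95, 68, 64, 28, 21 bp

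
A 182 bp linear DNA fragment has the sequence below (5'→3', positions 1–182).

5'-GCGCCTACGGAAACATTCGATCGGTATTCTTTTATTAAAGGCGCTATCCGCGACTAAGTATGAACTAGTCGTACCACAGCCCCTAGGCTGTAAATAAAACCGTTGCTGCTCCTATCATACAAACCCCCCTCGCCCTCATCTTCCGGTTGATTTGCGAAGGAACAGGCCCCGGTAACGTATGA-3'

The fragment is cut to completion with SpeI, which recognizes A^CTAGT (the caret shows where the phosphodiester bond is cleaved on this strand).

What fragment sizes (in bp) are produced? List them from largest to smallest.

The SpeI site (ACTAGT) starts at position 64.
SpeI cuts after the first base of each site, so after position 64.
Linear molecule, 1 cut → 2 fragments:
  1–64 → 64 bp
  65–182 → 118 bp
Sorted largest to smallest: 118, 64 bp.

118, 64 bp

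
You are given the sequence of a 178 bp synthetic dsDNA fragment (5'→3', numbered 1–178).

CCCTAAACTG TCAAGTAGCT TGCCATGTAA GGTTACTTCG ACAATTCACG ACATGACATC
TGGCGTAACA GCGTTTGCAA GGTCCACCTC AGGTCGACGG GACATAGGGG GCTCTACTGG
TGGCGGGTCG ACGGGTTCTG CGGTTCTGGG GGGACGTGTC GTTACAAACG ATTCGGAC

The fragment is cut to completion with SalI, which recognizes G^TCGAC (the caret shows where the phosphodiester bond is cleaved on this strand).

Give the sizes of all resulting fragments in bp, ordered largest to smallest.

93, 51, 34 bp

SalI sites (GTCGAC) start at positions 93, 127.
SalI cuts after the first base of each site, so after positions 93, 127.
Linear molecule, 2 cuts → 3 fragments:
  1–93 → 93 bp
  94–127 → 34 bp
  128–178 → 51 bp
Sorted largest to smallest: 93, 51, 34 bp.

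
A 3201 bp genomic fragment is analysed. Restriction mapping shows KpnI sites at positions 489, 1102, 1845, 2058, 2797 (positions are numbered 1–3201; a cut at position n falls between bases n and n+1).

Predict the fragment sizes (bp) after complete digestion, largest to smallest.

743, 739, 613, 489, 404, 213 bp

Linear molecule, 5 cuts → 6 fragments:
  489 − 0 = 489 bp
  1102 − 489 = 613 bp
  1845 − 1102 = 743 bp
  2058 − 1845 = 213 bp
  2797 − 2058 = 739 bp
  3201 − 2797 = 404 bp
Sorted largest to smallest: 743, 739, 613, 489, 404, 213 bp.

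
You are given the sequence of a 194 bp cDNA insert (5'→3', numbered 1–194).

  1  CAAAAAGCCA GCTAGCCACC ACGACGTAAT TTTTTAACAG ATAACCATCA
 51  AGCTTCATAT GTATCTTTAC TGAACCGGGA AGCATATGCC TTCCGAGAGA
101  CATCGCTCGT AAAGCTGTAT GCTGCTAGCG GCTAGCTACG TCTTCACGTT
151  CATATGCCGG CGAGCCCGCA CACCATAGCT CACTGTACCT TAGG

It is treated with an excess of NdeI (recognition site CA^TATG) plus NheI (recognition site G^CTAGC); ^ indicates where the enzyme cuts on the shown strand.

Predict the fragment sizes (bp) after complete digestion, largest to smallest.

NdeI sites (CATATG) start at positions 56, 83, 151.
NdeI cuts after base 2 of each site, so after positions 57, 84, 152.
NheI sites (GCTAGC) start at positions 11, 124, 131.
NheI cuts after the first base of each site, so after positions 11, 124, 131.
Combined cut positions: 11, 57, 84, 124, 131, 152.
Linear molecule, 6 cuts → 7 fragments:
  1–11 → 11 bp
  12–57 → 46 bp
  58–84 → 27 bp
  85–124 → 40 bp
  125–131 → 7 bp
  132–152 → 21 bp
  153–194 → 42 bp
Sorted largest to smallest: 46, 42, 40, 27, 21, 11, 7 bp.

46, 42, 40, 27, 21, 11, 7 bp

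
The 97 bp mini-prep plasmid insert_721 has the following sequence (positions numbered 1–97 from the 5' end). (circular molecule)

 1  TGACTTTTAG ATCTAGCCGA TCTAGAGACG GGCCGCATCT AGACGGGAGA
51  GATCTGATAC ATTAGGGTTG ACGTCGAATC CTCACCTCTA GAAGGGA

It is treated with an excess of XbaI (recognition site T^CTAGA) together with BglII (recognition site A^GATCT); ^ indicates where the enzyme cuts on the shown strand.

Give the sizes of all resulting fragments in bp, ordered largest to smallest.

XbaI sites (TCTAGA) start at positions 21, 38, 87.
XbaI cuts after the first base of each site, so after positions 21, 38, 87.
BglII sites (AGATCT) start at positions 9, 50.
BglII cuts after the first base of each site, so after positions 9, 50.
Combined cut positions: 9, 21, 38, 50, 87.
Circular molecule, 5 cuts → 5 fragments:
  10–21 → 12 bp
  22–38 → 17 bp
  39–50 → 12 bp
  51–87 → 37 bp
  88–97 then 1–9 → 10 + 9 = 19 bp
Sorted largest to smallest: 37, 19, 17, 12, 12 bp.

37, 19, 17, 12, 12 bp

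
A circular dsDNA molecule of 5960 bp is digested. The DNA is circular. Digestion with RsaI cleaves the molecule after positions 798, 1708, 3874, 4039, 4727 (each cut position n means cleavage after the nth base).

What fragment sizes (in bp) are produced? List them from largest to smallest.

Circular molecule, 5 cuts → 5 fragments:
  1708 − 798 = 910 bp
  3874 − 1708 = 2166 bp
  4039 − 3874 = 165 bp
  4727 − 4039 = 688 bp
  wrap: 5960 − 4727 + 798 = 2031 bp
Sorted largest to smallest: 2166, 2031, 910, 688, 165 bp.

2166, 2031, 910, 688, 165 bp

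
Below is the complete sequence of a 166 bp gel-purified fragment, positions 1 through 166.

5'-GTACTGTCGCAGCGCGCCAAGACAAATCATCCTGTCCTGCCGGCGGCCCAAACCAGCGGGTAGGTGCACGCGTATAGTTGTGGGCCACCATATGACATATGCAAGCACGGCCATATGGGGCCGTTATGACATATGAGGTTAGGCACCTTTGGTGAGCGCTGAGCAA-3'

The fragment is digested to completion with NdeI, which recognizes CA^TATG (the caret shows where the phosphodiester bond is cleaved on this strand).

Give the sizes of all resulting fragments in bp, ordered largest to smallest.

NdeI sites (CATATG) start at positions 89, 96, 112, 130.
NdeI cuts after base 2 of each site, so after positions 90, 97, 113, 131.
Linear molecule, 4 cuts → 5 fragments:
  1–90 → 90 bp
  91–97 → 7 bp
  98–113 → 16 bp
  114–131 → 18 bp
  132–166 → 35 bp
Sorted largest to smallest: 90, 35, 18, 16, 7 bp.

90, 35, 18, 16, 7 bp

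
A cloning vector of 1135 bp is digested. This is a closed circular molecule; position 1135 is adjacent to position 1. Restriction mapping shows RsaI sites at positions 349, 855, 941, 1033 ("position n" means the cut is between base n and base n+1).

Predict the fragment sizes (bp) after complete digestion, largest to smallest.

Circular molecule, 4 cuts → 4 fragments:
  855 − 349 = 506 bp
  941 − 855 = 86 bp
  1033 − 941 = 92 bp
  wrap: 1135 − 1033 + 349 = 451 bp
Sorted largest to smallest: 506, 451, 92, 86 bp.

506, 451, 92, 86 bp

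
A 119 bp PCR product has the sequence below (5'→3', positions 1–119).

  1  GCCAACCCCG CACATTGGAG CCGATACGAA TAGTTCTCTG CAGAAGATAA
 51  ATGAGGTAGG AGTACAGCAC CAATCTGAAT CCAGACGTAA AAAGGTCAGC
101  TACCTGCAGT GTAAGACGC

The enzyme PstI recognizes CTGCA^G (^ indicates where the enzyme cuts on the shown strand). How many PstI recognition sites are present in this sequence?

2

CTGCAG occurs starting at positions 38, 104.
PstI cuts at 2 sites.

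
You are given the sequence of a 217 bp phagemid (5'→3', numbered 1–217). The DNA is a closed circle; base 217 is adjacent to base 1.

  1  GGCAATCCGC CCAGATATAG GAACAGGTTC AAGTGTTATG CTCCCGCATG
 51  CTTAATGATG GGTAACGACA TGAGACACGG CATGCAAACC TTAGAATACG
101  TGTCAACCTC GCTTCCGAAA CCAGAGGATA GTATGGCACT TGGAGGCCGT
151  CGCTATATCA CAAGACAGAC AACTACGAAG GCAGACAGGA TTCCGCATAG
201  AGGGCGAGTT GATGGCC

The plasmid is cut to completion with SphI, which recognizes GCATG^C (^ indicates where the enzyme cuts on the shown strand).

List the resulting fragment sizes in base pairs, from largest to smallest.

SphI sites (GCATGC) start at positions 46, 80.
SphI cuts after base 5 of each site (before the last base), so after positions 50, 84.
Circular molecule, 2 cuts → 2 fragments:
  51–84 → 34 bp
  85–217 then 1–50 → 133 + 50 = 183 bp
Sorted largest to smallest: 183, 34 bp.

183, 34 bp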